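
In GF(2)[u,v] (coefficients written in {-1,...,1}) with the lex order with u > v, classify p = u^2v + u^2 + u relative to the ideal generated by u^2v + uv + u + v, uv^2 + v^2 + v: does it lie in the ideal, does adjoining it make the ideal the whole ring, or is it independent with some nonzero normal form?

First compute the reduced Gröbner basis of I by Buchberger's algorithm.
f_1 = u^2v + uv + u + v, LT = u^2v.
f_2 = uv^2 + v^2 + v, LT = uv^2.

S(f_1,f_2): lcm = u^2v^2. S = v^2.
  leading term v^2: no divisor's leading term divides it; move v^2 to the remainder.
  remainder v^2 ≠ 0; add h_3 = v^2 to the basis.

S(f_1,h_3): lcm = u^2v^2. S = uv^2 + uv + v^2.
  leading term uv^2: subtract (1)·f_2 from uv^2 + uv + v^2 → uv + v
  leading term uv: no divisor's leading term divides it; move uv to the remainder.
  leading term v: no divisor's leading term divides it; move v to the remainder.
  remainder uv + v ≠ 0; add h_4 = uv + v to the basis.

S(f_2,h_3): lcm = uv^2. S = v^2 + v.
  leading term v^2: subtract (1)·h_3 from v^2 + v → v
  leading term v: no divisor's leading term divides it; move v to the remainder.
  remainder v ≠ 0; add h_5 = v to the basis.

S(f_1,h_4): lcm = u^2v. S = u + v.
  leading term u: no divisor's leading term divides it; move u to the remainder.
  leading term v: subtract (1)·h_5 from v → 0
  remainder u ≠ 0; add h_6 = u to the basis.

The other S-polynomials (S(f_2,h_4), S(h_3,h_4), S(f_1,h_5), S(f_2,h_5), S(h_3,h_5), S(h_4,h_5), S(f_1,h_6), S(f_2,h_6), S(h_3,h_6), S(h_4,h_6), S(h_5,h_6)) all reduce to 0 modulo the current basis, so we have a Gröbner basis.
Inter-reduce: drop elements whose leading term is divisible by another's, tail-reduce, and make monic.
Reduced Gröbner basis: {u, v}.
Label its elements g_1 = u, g_2 = v.

Reduce p = u^2v + u^2 + u modulo G:
  leading term u^2v: subtract (uv)·g_1 from u^2v + u^2 + u → u^2 + u
  leading term u^2: subtract (u)·g_1 from u^2 + u → u
  leading term u: subtract (1)·g_1 from u → 0
  normal form = 0.
Since the normal form is 0, p ∈ I.

u^2v + u^2 + u lies in I (it reduces to 0).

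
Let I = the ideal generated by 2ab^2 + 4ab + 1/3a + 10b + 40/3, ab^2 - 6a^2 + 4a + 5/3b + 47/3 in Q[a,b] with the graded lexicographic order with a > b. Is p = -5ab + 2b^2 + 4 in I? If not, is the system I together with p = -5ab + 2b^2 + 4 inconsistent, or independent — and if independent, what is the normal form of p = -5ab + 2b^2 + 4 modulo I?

First compute the reduced Gröbner basis of I by Buchberger's algorithm.
f_1 = 2ab^2 + 4ab + 1/3a + 10b + 40/3, LT = ab^2.
f_2 = ab^2 - 6a^2 + 4a + 5/3b + 47/3, LT = ab^2.

S(f_1,f_2): lcm = ab^2. S = 6a^2 + 2ab - 23/6a + 10/3b - 9.
  reduce S modulo (f_1, f_2):
  remainder 6a^2 + 2ab - 23/6a + 10/3b - 9 ≠ 0; add h_3 = 6a^2 + 2ab - 23/6a + 10/3b - 9 to the basis.

S(f_1,h_3): lcm = a^2b^2. S = -1/3ab^3 + 2a^2b + 23/36ab^2 - 5/9b^3 + 1/6a^2 + 5ab + 3/2b^2 + 20/3a.
  reduce S modulo (f_1, f_2, h_3):
  remainder -5/9b^3 + 5ab + 37/18b^2 + 20/3a + 209/108b - 433/108 ≠ 0; add h_4 = -5/9b^3 + 5ab + 37/18b^2 + 20/3a + 209/108b - 433/108 to the basis.

The other S-polynomials (S(f_2,h_3), S(f_1,h_4), S(f_2,h_4), S(h_3,h_4)) all reduce to 0 modulo the current basis, so we have a Gröbner basis.
Inter-reduce: drop elements whose leading term is divisible by another's, tail-reduce, and make monic.
Reduced Gröbner basis: {ab^2 + 2ab + 1/6a + 5b + 20/3, b^3 - 9ab - 37/10b^2 - 12a - 209/60b + 433/60, a^2 + 1/3ab - 23/36a + 5/9b - 3/2}.
Label its elements g_1 = ab^2 + 2ab + 1/6a + 5b + 20/3, g_2 = b^3 - 9ab - 37/10b^2 - 12a - 209/60b + 433/60, g_3 = a^2 + 1/3ab - 23/36a + 5/9b - 3/2.

Reduce p = -5ab + 2b^2 + 4 modulo G:
  leading term ab: no divisor's leading term divides it; move -5ab to the remainder.
  leading term b^2: no divisor's leading term divides it; move 2b^2 to the remainder.
  leading term 1: no divisor's leading term divides it; move 4 to the remainder.
  normal form = -5ab + 2b^2 + 4.
The normal form is nonzero, so p ∉ I. Since p minus its normal form lies in I, I + (p) = I + (r) where r = -5ab + 2b^2 + 4; decide whether this ideal is the whole ring.
Run Buchberger on G together with r (pairs among the g_i already reduce to 0 since G is a Gröbner basis):
g_1 = ab^2 + 2ab + 1/6a + 5b + 20/3, LT = ab^2.
g_2 = b^3 - 9ab - 37/10b^2 - 12a - 209/60b + 433/60, LT = b^3.
g_3 = a^2 + 1/3ab - 23/36a + 5/9b - 3/2, LT = a^2.
r = -5ab + 2b^2 + 4, LT = ab.

S(g_1,r): lcm = ab^2. S = 2/5b^3 + 2ab + 1/6a + 29/5b + 20/3.
  reduce S modulo (g_1, g_2, g_3, r):
  remainder 93/25b^2 + 149/30a + 1079/150b + 413/50 ≠ 0; add m_5 = 93/25b^2 + 149/30a + 1079/150b + 413/50 to the basis.

S(g_2,r): lcm = ab^3. S = 2/5b^4 - 9a^2b - 37/10ab^2 - 12a^2 - 209/60ab + 4/5b^2 + 433/60a.
  reduce S modulo (g_1, g_2, g_3, r, m_5):
  remainder -1801/465a - 91223/1860b - 713963/9300 ≠ 0; add m_6 = -1801/465a - 91223/1860b - 713963/9300 to the basis.

S(g_3,r): lcm = a^2b. S = 11/15ab^2 - 23/36ab + 5/9b^2 + 4/5a - 3/2b.
  reduce S modulo (g_1, g_2, g_3, r, m_5, m_6):
  remainder -116973499/6483600b - 524346193/19450800 ≠ 0; add m_7 = -116973499/6483600b - 524346193/19450800 to the basis.

S(g_1,m_5): lcm = ab^2. S = -745/558a^2 + 37/558ab - 191/93a + 5b + 20/3.
  reduce S modulo (g_1, g_2, g_3, r, m_5, m_6, m_7):
  remainder -445940472778/881161367967 ≠ 0; add m_8 = -445940472778/881161367967 to the basis.

The other S-polynomials (S(g_1,g_2), S(g_1,g_3), S(g_2,g_3), S(g_2,m_5), S(g_3,m_5), S(r,m_5), S(g_1,m_6), S(g_2,m_6), S(g_3,m_6), S(r,m_6), S(m_5,m_6), S(g_1,m_7), S(g_2,m_7), S(g_3,m_7), S(r,m_7), S(m_5,m_7), S(m_6,m_7), S(g_1,m_8), S(g_2,m_8), S(g_3,m_8), S(r,m_8), S(m_5,m_8), S(m_6,m_8), S(m_7,m_8)) all reduce to 0 modulo the current basis, so we have a Gröbner basis.
Inter-reduce: drop elements whose leading term is divisible by another's, tail-reduce, and make monic.
Reduced Gröbner basis: {1}.
The reduced Gröbner basis of I + (p) is {1}: the ideal is the whole ring, so the enlarged system has no common solution — adjoining p is inconsistent.

Ideal membership is decidable via reduction modulo a Gröbner basis.

Adjoining -5ab + 2b^2 + 4 makes the ideal the whole ring: the system is inconsistent.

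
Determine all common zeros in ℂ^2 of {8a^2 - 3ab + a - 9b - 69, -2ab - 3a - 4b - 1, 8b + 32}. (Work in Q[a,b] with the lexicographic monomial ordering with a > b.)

{(-3, -4)}

Compute a lex Gröbner basis by Buchberger's algorithm.
f_1 = 8a^2 - 3ab + a - 9b - 69, LT = a^2.
f_2 = -2ab - 3a - 4b - 1, LT = ab.
f_3 = 8b + 32, LT = b.

S(f_1,f_2): lcm = a^2b. S = -3/2a^2 - 3/8ab^2 - 15/8ab - 1/2a - 9/8b^2 - 69/8b.
  leading term a^2: subtract (-3/16)·f_1 from -3/2a^2 - 3/8ab^2 - 15/8ab - 1/2a - 9/8b^2 - 69/8b → -3/8ab^2 - 39/16ab - 5/16a - 9/8b^2 - 165/16b - 207/16
  leading term ab^2: subtract (3/16b)·f_2 from -3/8ab^2 - 39/16ab - 5/16a - 9/8b^2 - 165/16b - 207/16 → -15/8ab - 5/16a - 3/8b^2 - 81/8b - 207/16
  leading term ab: subtract (15/16)·f_2 from -15/8ab - 5/16a - 3/8b^2 - 81/8b - 207/16 → 5/2a - 3/8b^2 - 51/8b - 12
  leading term a: no divisor's leading term divides it; move 5/2a to the remainder.
  leading term b^2: subtract (-3/64b)·f_3 from -3/8b^2 - 51/8b - 12 → -39/8b - 12
  leading term b: subtract (-39/64)·f_3 from -39/8b - 12 → 15/2
  leading term 1: no divisor's leading term divides it; move 15/2 to the remainder.
  remainder 5/2a + 15/2 ≠ 0; add h_4 = 5/2a + 15/2 to the basis.

The other S-polynomials (S(f_1,f_3), S(f_2,f_3), S(f_1,h_4), S(f_2,h_4), S(f_3,h_4)) all reduce to 0 modulo the current basis, so we have a Gröbner basis.
Inter-reduce: drop elements whose leading term is divisible by another's, tail-reduce, and make monic.
Reduced Gröbner basis: {a + 3, b + 4}.

Elimination: the polynomial b + 4 lies in the elimination ideal for b, so b ∈ {-4}. For each such b, the remaining basis elements (now univariate) give the rest of the solution.
  b = -4: the earlier basis element becomes a + 3 = 0, giving a = -3 — point (-3, -4).
Substituting each solution back into the original system confirms all equations vanish.
This is the nonlinear analogue of row-reducing a linear system.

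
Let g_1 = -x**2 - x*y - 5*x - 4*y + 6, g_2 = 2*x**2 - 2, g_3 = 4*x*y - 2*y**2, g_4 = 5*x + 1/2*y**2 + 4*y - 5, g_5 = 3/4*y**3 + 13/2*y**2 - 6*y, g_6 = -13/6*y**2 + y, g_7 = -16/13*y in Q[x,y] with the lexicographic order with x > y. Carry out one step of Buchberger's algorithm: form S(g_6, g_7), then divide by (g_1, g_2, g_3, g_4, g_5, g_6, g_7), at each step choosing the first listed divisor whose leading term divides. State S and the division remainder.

lcm(LM(g_6), LM(g_7)) = y**2.
S = (lcm/LT(g_6))·g_6 − (lcm/LT(g_7))·g_7 = -6/13*y.
Reduce S modulo (g_1, g_2, g_3, g_4, g_5, g_6, g_7) in that order:
  leading term y: subtract (3/8)·g_7 from -6/13*y → 0
The remainder is 0, so this S-polynomial contributes no new basis element.
This is the inner loop of Buchberger's algorithm — each nonzero remainder becomes a new basis element.

S(g_6, g_7) = -6/13*y; remainder on division = 0.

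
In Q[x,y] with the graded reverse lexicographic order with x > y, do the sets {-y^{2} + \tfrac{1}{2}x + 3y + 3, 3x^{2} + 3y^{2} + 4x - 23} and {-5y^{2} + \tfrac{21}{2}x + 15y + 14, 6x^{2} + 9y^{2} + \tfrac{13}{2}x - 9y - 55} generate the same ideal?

Two ideals are equal iff their reduced Gröbner bases coincide (the reduced basis is unique for a fixed ordering).
Buchberger on the first generating set:
f_1 = -y^{2} + \tfrac{1}{2}x + 3y + 3, LT = y^{2}.
f_2 = 3x^{2} + 3y^{2} + 4x - 23, LT = x^{2}.

The S-polynomials (S(f_1,f_2)) all reduce to 0 modulo the current basis, so we have a Gröbner basis.
Inter-reduce: drop elements whose leading term is divisible by another's, tail-reduce, and make monic.
Reduced Gröbner basis: {x^{2} + \tfrac{11}{6}x + 3y - \tfrac{14}{3}, y^{2} - \tfrac{1}{2}x - 3y - 3}.

Buchberger on the second generating set:
h_1 = -5y^{2} + \tfrac{21}{2}x + 15y + 14, LT = y^{2}.
h_2 = 6x^{2} + 9y^{2} + \tfrac{13}{2}x - 9y - 55, LT = x^{2}.

The S-polynomials (S(h_1,h_2)) all reduce to 0 modulo the current basis, so we have a Gröbner basis.
Inter-reduce: drop elements whose leading term is divisible by another's, tail-reduce, and make monic.
Reduced Gröbner basis: {x^{2} + \tfrac{127}{30}x + 3y - \tfrac{149}{30}, y^{2} - \tfrac{21}{10}x - 3y - \tfrac{14}{5}}.

These differ, so the ideals are not equal.

No, the ideals differ.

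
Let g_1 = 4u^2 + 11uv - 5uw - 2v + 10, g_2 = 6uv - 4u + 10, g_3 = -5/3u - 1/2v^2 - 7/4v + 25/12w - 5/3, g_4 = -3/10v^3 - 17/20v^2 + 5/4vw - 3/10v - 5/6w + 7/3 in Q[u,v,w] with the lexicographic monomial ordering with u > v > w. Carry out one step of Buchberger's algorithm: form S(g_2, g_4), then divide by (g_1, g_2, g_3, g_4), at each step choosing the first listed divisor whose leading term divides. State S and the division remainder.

lcm(LM(g_2), LM(g_4)) = uv^3.
S = (lcm/LT(g_2))·g_2 − (lcm/LT(g_4))·g_4 = -7/2uv^2 + 25/6uvw - uv - 25/9uw + 70/9u + 5/3v^2.
Reduce S modulo (g_1, g_2, g_3, g_4) in that order:
  leading term uv^2: subtract (-7/12v)·g_2 from -7/2uv^2 + 25/6uvw - uv - 25/9uw + 70/9u + 5/3v^2 → 25/6uvw - 10/3uv - 25/9uw + 70/9u + 5/3v^2 + 35/6v
  leading term uvw: subtract (25/36w)·g_2 from 25/6uvw - 10/3uv - 25/9uw + 70/9u + 5/3v^2 + 35/6v → -10/3uv + 70/9u + 5/3v^2 + 35/6v - 125/18w
  leading term uv: subtract (-5/9)·g_2 from -10/3uv + 70/9u + 5/3v^2 + 35/6v - 125/18w → 50/9u + 5/3v^2 + 35/6v - 125/18w + 50/9
  leading term u: subtract (-10/3)·g_3 from 50/9u + 5/3v^2 + 35/6v - 125/18w + 50/9 → 0
The remainder is 0, so this S-polynomial contributes no new basis element.

S(g_2, g_4) = -7/2uv^2 + 25/6uvw - uv - 25/9uw + 70/9u + 5/3v^2; remainder on division = 0.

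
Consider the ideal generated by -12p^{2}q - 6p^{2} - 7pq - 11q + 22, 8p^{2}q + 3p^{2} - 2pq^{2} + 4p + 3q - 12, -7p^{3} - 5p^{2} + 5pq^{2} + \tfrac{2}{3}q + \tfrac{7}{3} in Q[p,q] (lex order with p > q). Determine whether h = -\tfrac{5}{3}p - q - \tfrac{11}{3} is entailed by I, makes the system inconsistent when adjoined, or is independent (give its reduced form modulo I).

First compute the reduced Gröbner basis of I by Buchberger's algorithm.
f_1 = -12p^{2}q - 6p^{2} - 7pq - 11q + 22, LT = p^{2}q.
f_2 = 8p^{2}q + 3p^{2} - 2pq^{2} + 4p + 3q - 12, LT = p^{2}q.
f_3 = -7p^{3} - 5p^{2} + 5pq^{2} + \tfrac{2}{3}q + \tfrac{7}{3}, LT = p^{3}.

S(f_1,f_2): lcm = p^{2}q. S = \tfrac{1}{8}p^{2} + \tfrac{1}{4}pq^{2} + \tfrac{7}{12}pq - \tfrac{1}{2}p + \tfrac{13}{24}q - \tfrac{1}{3}.
  reduce S modulo (f_1, f_2, f_3):
  remainder \tfrac{1}{8}p^{2} + \tfrac{1}{4}pq^{2} + \tfrac{7}{12}pq - \tfrac{1}{2}p + \tfrac{13}{24}q - \tfrac{1}{3} ≠ 0; add k_4 = \tfrac{1}{8}p^{2} + \tfrac{1}{4}pq^{2} + \tfrac{7}{12}pq - \tfrac{1}{2}p + \tfrac{13}{24}q - \tfrac{1}{3} to the basis.

S(f_1,f_3): lcm = p^{3}q. S = \tfrac{1}{2}p^{3} - \tfrac{11}{84}p^{2}q + \tfrac{5}{7}pq^{3} + \tfrac{11}{12}pq - \tfrac{11}{6}p + \tfrac{2}{21}q^{2} + \tfrac{1}{3}q.
  reduce S modulo (f_1, f_2, f_3, k_4):
  remainder \tfrac{5}{7}pq^{3} + \tfrac{79}{84}pq^{2} + \tfrac{113}{48}pq - 3p + \tfrac{2}{21}q^{2} + \tfrac{593}{336}q - \tfrac{143}{168} ≠ 0; add k_5 = \tfrac{5}{7}pq^{3} + \tfrac{79}{84}pq^{2} + \tfrac{113}{48}pq - 3p + \tfrac{2}{21}q^{2} + \tfrac{593}{336}q - \tfrac{143}{168} to the basis.

S(f_2,f_3): lcm = p^{3}q. S = \tfrac{3}{8}p^{3} - \tfrac{1}{4}p^{2}q^{2} - \tfrac{5}{7}p^{2}q + \tfrac{1}{2}p^{2} + \tfrac{5}{7}pq^{3} + \tfrac{3}{8}pq - \tfrac{3}{2}p + \tfrac{2}{21}q^{2} + \tfrac{1}{3}q.
  reduce S modulo (f_1, f_2, f_3, k_4, k_5):
  remainder -\tfrac{177}{112}pq^{2} - \tfrac{131}{32}pq + \tfrac{101}{28}p + \tfrac{11}{48}q^{2} - \tfrac{2417}{672}q + \tfrac{437}{336} ≠ 0; add k_6 = -\tfrac{177}{112}pq^{2} - \tfrac{131}{32}pq + \tfrac{101}{28}p + \tfrac{11}{48}q^{2} - \tfrac{2417}{672}q + \tfrac{437}{336} to the basis.

S(f_1,k_4): lcm = p^{2}q. S = \tfrac{1}{2}p^{2} - 2pq^{3} - \tfrac{14}{3}pq^{2} + \tfrac{55}{12}pq - \tfrac{13}{3}q^{2} + \tfrac{43}{12}q - \tfrac{11}{6}.
  reduce S modulo (f_1, f_2, f_3, k_4, k_5, k_6):
  remainder \tfrac{354691}{21240}pq - \tfrac{35374}{2655}p - \tfrac{71789}{15930}q^{2} + \tfrac{845047}{63720}q - \tfrac{171397}{31860} ≠ 0; add k_7 = \tfrac{354691}{21240}pq - \tfrac{35374}{2655}p - \tfrac{71789}{15930}q^{2} + \tfrac{845047}{63720}q - \tfrac{171397}{31860} to the basis.

S(f_1,k_5): lcm = p^{2}q^{3}. S = -\tfrac{49}{60}p^{2}q^{2} - \tfrac{791}{240}p^{2}q + \tfrac{21}{5}p^{2} + \tfrac{7}{12}pq^{3} - \tfrac{2}{15}pq^{2} - \tfrac{593}{240}pq + \tfrac{143}{120}p + \tfrac{11}{12}q^{3} - \tfrac{11}{6}q^{2}.
  reduce S modulo (f_1, f_2, f_3, k_4, k_5, k_6, k_7):
  remainder \tfrac{16441837}{31922190}p + \tfrac{11}{12}q^{3} - \tfrac{120276016}{47883285}q^{2} + \tfrac{33758299}{38306628}q + \tfrac{117695773}{95766570} ≠ 0; add k_8 = \tfrac{16441837}{31922190}p + \tfrac{11}{12}q^{3} - \tfrac{120276016}{47883285}q^{2} + \tfrac{33758299}{38306628}q + \tfrac{117695773}{95766570} to the basis.

S(f_2,k_5): lcm = p^{2}q^{3}. S = -\tfrac{113}{120}p^{2}q^{2} - \tfrac{791}{240}p^{2}q + \tfrac{21}{5}p^{2} - \tfrac{1}{4}pq^{4} + \tfrac{11}{30}pq^{2} - \tfrac{593}{240}pq + \tfrac{143}{120}p + \tfrac{3}{8}q^{3} - \tfrac{3}{2}q^{2}.
  reduce S modulo (f_1, f_2, f_3, k_4, k_5, k_6, k_7, k_8):
  remainder \tfrac{1056916109}{986510220}q^{3} - \tfrac{100646636113}{23676245280}q^{2} + \tfrac{4105263151}{2959530660}q + \tfrac{42438544289}{23676245280} ≠ 0; add k_9 = \tfrac{1056916109}{986510220}q^{3} - \tfrac{100646636113}{23676245280}q^{2} + \tfrac{4105263151}{2959530660}q + \tfrac{42438544289}{23676245280} to the basis.

S(f_3,k_5): lcm = p^{3}q^{3}. S = -\tfrac{79}{60}p^{3}q^{2} - \tfrac{791}{240}p^{3}q + \tfrac{21}{5}p^{3} + \tfrac{5}{7}p^{2}q^{3} - \tfrac{2}{15}p^{2}q^{2} - \tfrac{593}{240}p^{2}q + \tfrac{143}{120}p^{2} - \tfrac{5}{7}pq^{5} - \tfrac{2}{21}q^{4} - \tfrac{1}{3}q^{3}.
  reduce S modulo (f_1, f_2, f_3, k_4, k_5, k_6, k_7, k_8, k_9):
  remainder \tfrac{51874546482451}{18263510363520}q^{2} - \tfrac{68735802394}{142683674715}q - \tfrac{43076363776019}{18263510363520} ≠ 0; add k_10 = \tfrac{51874546482451}{18263510363520}q^{2} - \tfrac{68735802394}{142683674715}q - \tfrac{43076363776019}{18263510363520} to the basis.

S(k_4,k_5): lcm = p^{2}q^{3}. S = -\tfrac{79}{60}p^{2}q^{2} - \tfrac{791}{240}p^{2}q + \tfrac{21}{5}p^{2} + 2pq^{5} + \tfrac{14}{3}pq^{4} - 4pq^{3} - \tfrac{2}{15}pq^{2} - \tfrac{593}{240}pq + \tfrac{143}{120}p + \tfrac{13}{3}q^{4} - \tfrac{8}{3}q^{3}.
  reduce S modulo (f_1, f_2, f_3, k_4, k_5, k_6, k_7, k_8, k_9, k_10):
  remainder -\tfrac{9634773532980971611904101}{375956871938549127107376}q + \tfrac{9634773532980971611904101}{375956871938549127107376} ≠ 0; add k_11 = -\tfrac{9634773532980971611904101}{375956871938549127107376}q + \tfrac{9634773532980971611904101}{375956871938549127107376} to the basis.

The other S-polynomials (S(f_2,k_4), S(f_3,k_4), S(f_1,k_6), S(f_2,k_6), S(f_3,k_6), S(k_4,k_6), S(k_5,k_6), S(f_1,k_7), S(f_2,k_7), S(f_3,k_7), S(k_4,k_7), S(k_5,k_7), S(k_6,k_7), S(f_1,k_8), S(f_2,k_8), S(f_3,k_8), S(k_4,k_8), S(k_5,k_8), S(k_6,k_8), S(k_7,k_8), S(f_1,k_9), S(f_2,k_9), S(f_3,k_9), S(k_4,k_9), S(k_5,k_9), S(k_6,k_9), S(k_7,k_9), S(k_8,k_9), S(f_1,k_10), S(f_2,k_10), S(f_3,k_10), S(k_4,k_10), S(k_5,k_10), S(k_6,k_10), S(k_7,k_10), S(k_8,k_10), S(k_9,k_10), S(f_1,k_11), S(f_2,k_11), S(f_3,k_11), S(k_4,k_11), S(k_5,k_11), S(k_6,k_11), S(k_7,k_11), S(k_8,k_11), S(k_9,k_11), S(k_10,k_11)) all reduce to 0 modulo the current basis, so we have a Gröbner basis.
Inter-reduce: drop elements whose leading term is divisible by another's, tail-reduce, and make monic.
Reduced Gröbner basis: {p + 1, q - 1}.
Label its elements g_1 = p + 1, g_2 = q - 1.

Reduce h = -\tfrac{5}{3}p - q - \tfrac{11}{3} modulo G:
  leading term p: subtract (-\tfrac{5}{3})·g_1 from -\tfrac{5}{3}p - q - \tfrac{11}{3} → -q - 2
  leading term q: subtract (-1)·g_2 from -q - 2 → -3
  leading term 1: no divisor's leading term divides it; move -3 to the remainder.
  normal form = -3.
The normal form is nonzero, so h ∉ I. Since h minus its normal form lies in I, I + (h) = I + (r) where r = -3; decide whether this ideal is the whole ring.
Here r = -3 is a nonzero constant, hence a unit: 1 ∈ I + (h), the Gröbner basis of I + (h) is {1}, and the enlarged system has no common solution — adjoining h is inconsistent.

Adjoining -\tfrac{5}{3}p - q - \tfrac{11}{3} makes the ideal the whole ring: the system is inconsistent.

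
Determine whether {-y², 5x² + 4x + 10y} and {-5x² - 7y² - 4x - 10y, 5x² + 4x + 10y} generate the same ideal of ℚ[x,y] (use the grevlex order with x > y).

Two ideals are equal iff their reduced Gröbner bases coincide (the reduced basis is unique for a fixed ordering).
Buchberger on the first generating set:
f_1 = -y², LT = y².
f_2 = 5x² + 4x + 10y, LT = x².

The S-polynomials (S(f_1,f_2)) all reduce to 0 modulo the current basis, so we have a Gröbner basis.
Inter-reduce: drop elements whose leading term is divisible by another's, tail-reduce, and make monic.
Reduced Gröbner basis: {x² + ⅘x + 2y, y²}.

Buchberger on the second generating set:
h_1 = -5x² - 7y² - 4x - 10y, LT = x².
h_2 = 5x² + 4x + 10y, LT = x².

S(h_1,h_2): lcm = x². S = 7/5y².
  leading term y²: no divisor's leading term divides it; move 7/5y² to the remainder.
  remainder 7/5y² ≠ 0; add k_3 = 7/5y² to the basis.

The other S-polynomials (S(h_1,k_3), S(h_2,k_3)) all reduce to 0 modulo the current basis, so we have a Gröbner basis.
Inter-reduce: drop elements whose leading term is divisible by another's, tail-reduce, and make monic.
Reduced Gröbner basis: {x² + ⅘x + 2y, y²}.

These coincide, so the ideals are equal.

Yes, the ideals are equal.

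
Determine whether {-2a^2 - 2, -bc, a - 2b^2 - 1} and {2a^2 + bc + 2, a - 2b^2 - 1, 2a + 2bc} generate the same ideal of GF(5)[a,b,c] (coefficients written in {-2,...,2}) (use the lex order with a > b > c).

No, the ideals differ.

Two ideals are equal iff their reduced Gröbner bases coincide (the reduced basis is unique for a fixed ordering).
Buchberger on the first generating set:
f_1 = -2a^2 - 2, LT = a^2.
f_2 = -bc, LT = bc.
f_3 = a - 2b^2 - 1, LT = a.

S(f_1,f_3): lcm = a^2. S = 2ab^2 + a + 1.
  reduce S modulo (f_1, f_2, f_3):
  remainder -b^4 - b^2 + 2 ≠ 0; add g_4 = -b^4 - b^2 + 2 to the basis.

S(f_2,g_4): lcm = b^4c. S = -b^2c + 2c.
  reduce S modulo (f_1, f_2, f_3, g_4):
  remainder 2c ≠ 0; add g_5 = 2c to the basis.

The other S-polynomials (S(f_1,f_2), S(f_2,f_3), S(f_1,g_4), S(f_3,g_4), S(f_1,g_5), S(f_2,g_5), S(f_3,g_5), S(g_4,g_5)) all reduce to 0 modulo the current basis, so we have a Gröbner basis.
Inter-reduce: drop elements whose leading term is divisible by another's, tail-reduce, and make monic.
Reduced Gröbner basis: {a - 2b^2 - 1, b^4 + b^2 - 2, c}.

Buchberger on the second generating set:
h_1 = 2a^2 + bc + 2, LT = a^2.
h_2 = a - 2b^2 - 1, LT = a.
h_3 = 2a + 2bc, LT = a.

S(h_1,h_2): lcm = a^2. S = 2ab^2 + a - 2bc + 1.
  reduce S modulo (h_1, h_2, h_3):
  remainder -b^4 - b^2 - 2bc + 2 ≠ 0; add k_4 = -b^4 - b^2 - 2bc + 2 to the basis.

S(h_1,h_3): lcm = a^2. S = -abc - 2bc + 1.
  reduce S modulo (h_1, h_2, h_3, k_4):
  remainder -2b^3c + 2bc + 1 ≠ 0; add k_5 = -2b^3c + 2bc + 1 to the basis.

S(h_2,h_3): lcm = a. S = -2b^2 - bc - 1.
  reduce S modulo (h_1, h_2, h_3, k_4, k_5):
  remainder -2b^2 - bc - 1 ≠ 0; add k_6 = -2b^2 - bc - 1 to the basis.

S(k_4,k_5): lcm = b^4c. S = 2b^2c + 2bc^2 - 2b - 2c.
  reduce S modulo (h_1, h_2, h_3, k_4, k_5, k_6):
  remainder bc^2 - 2b + 2c ≠ 0; add k_7 = bc^2 - 2b + 2c to the basis.

S(k_5,k_6): lcm = b^3c. S = 2b^2c^2 + bc + 2.
  reduce S modulo (h_1, h_2, h_3, k_4, k_5, k_6, k_7):
  remainder -bc + c^2 + 2 ≠ 0; add k_8 = -bc + c^2 + 2 to the basis.

S(k_7,k_8): lcm = bc^2. S = -2b + c^3 - c.
  reduce S modulo (h_1, h_2, h_3, k_4, k_5, k_6, k_7, k_8):
  remainder -2b + c^3 - c ≠ 0; add k_9 = -2b + c^3 - c to the basis.

S(k_5,k_9): lcm = b^3c. S = -2b^2c^4 + 2b^2c^2 - bc + 2.
  reduce S modulo (h_1, h_2, h_3, k_4, k_5, k_6, k_7, k_8, k_9):
  remainder -c^4 - 2c^2 - 1 ≠ 0; add k_10 = -c^4 - 2c^2 - 1 to the basis.

The other S-polynomials (S(h_1,k_4), S(h_2,k_4), S(h_3,k_4), S(h_1,k_5), S(h_2,k_5), S(h_3,k_5), S(h_1,k_6), S(h_2,k_6), S(h_3,k_6), S(k_4,k_6), S(h_1,k_7), S(h_2,k_7), S(h_3,k_7), S(k_4,k_7), S(k_5,k_7), S(k_6,k_7), S(h_1,k_8), S(h_2,k_8), S(h_3,k_8), S(k_4,k_8), S(k_5,k_8), S(k_6,k_8), S(h_1,k_9), S(h_2,k_9), S(h_3,k_9), S(k_4,k_9), S(k_6,k_9), S(k_7,k_9), S(k_8,k_9), S(h_1,k_10), S(h_2,k_10), S(h_3,k_10), S(k_4,k_10), S(k_5,k_10), S(k_6,k_10), S(k_7,k_10), S(k_8,k_10), S(k_9,k_10)) all reduce to 0 modulo the current basis, so we have a Gröbner basis.
Inter-reduce: drop elements whose leading term is divisible by another's, tail-reduce, and make monic.
Reduced Gröbner basis: {a + c^2 + 2, b + 2c^3 - 2c, c^4 + 2c^2 + 1}.

Since the reduced bases disagree, the two ideals are not the same.
The same test decides containment: I ⊆ J iff every generator of I reduces to 0 modulo a Gröbner basis of J.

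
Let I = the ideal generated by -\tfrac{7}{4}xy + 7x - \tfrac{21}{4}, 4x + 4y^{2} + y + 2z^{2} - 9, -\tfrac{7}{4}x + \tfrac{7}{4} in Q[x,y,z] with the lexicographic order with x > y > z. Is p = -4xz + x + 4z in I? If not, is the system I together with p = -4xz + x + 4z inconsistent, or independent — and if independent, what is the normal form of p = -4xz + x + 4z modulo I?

Adjoining -4xz + x + 4z makes the ideal the whole ring: the system is inconsistent.

First compute the reduced Gröbner basis of I by Buchberger's algorithm.
f_1 = -\tfrac{7}{4}xy + 7x - \tfrac{21}{4}, LT = xy.
f_2 = 4x + 4y^{2} + y + 2z^{2} - 9, LT = x.
f_3 = -\tfrac{7}{4}x + \tfrac{7}{4}, LT = x.

S(f_1,f_2): lcm = xy. S = -4x - y^{3} - \tfrac{1}{4}y^{2} - \tfrac{1}{2}yz^{2} + \tfrac{9}{4}y + 3.
  leading term x: subtract (-1)·f_2 from -4x - y^{3} - \tfrac{1}{4}y^{2} - \tfrac{1}{2}yz^{2} + \tfrac{9}{4}y + 3 → -y^{3} + \tfrac{15}{4}y^{2} - \tfrac{1}{2}yz^{2} + \tfrac{13}{4}y + 2z^{2} - 6
  leading term y^{3}: no divisor's leading term divides it; move -y^{3} to the remainder.
  leading term y^{2}: no divisor's leading term divides it; move \tfrac{15}{4}y^{2} to the remainder.
  leading term yz^{2}: no divisor's leading term divides it; move -\tfrac{1}{2}yz^{2} to the remainder.
  leading term y: no divisor's leading term divides it; move \tfrac{13}{4}y to the remainder.
  leading term z^{2}: no divisor's leading term divides it; move 2z^{2} to the remainder.
  leading term 1: no divisor's leading term divides it; move -6 to the remainder.
  remainder -y^{3} + \tfrac{15}{4}y^{2} - \tfrac{1}{2}yz^{2} + \tfrac{13}{4}y + 2z^{2} - 6 ≠ 0; add h_4 = -y^{3} + \tfrac{15}{4}y^{2} - \tfrac{1}{2}yz^{2} + \tfrac{13}{4}y + 2z^{2} - 6 to the basis.

S(f_1,f_3): lcm = xy. S = -4x + y + 3.
  leading term x: subtract (-1)·f_2 from -4x + y + 3 → 4y^{2} + 2y + 2z^{2} - 6
  leading term y^{2}: no divisor's leading term divides it; move 4y^{2} to the remainder.
  leading term y: no divisor's leading term divides it; move 2y to the remainder.
  leading term z^{2}: no divisor's leading term divides it; move 2z^{2} to the remainder.
  leading term 1: no divisor's leading term divides it; move -6 to the remainder.
  remainder 4y^{2} + 2y + 2z^{2} - 6 ≠ 0; add h_5 = 4y^{2} + 2y + 2z^{2} - 6 to the basis.

S(f_2,f_3): lcm = x. S = y^{2} + \tfrac{1}{4}y + \tfrac{1}{2}z^{2} - \tfrac{5}{4}.
  leading term y^{2}: subtract (\tfrac{1}{4})·h_5 from y^{2} + \tfrac{1}{4}y + \tfrac{1}{2}z^{2} - \tfrac{5}{4} → -\tfrac{1}{4}y + \tfrac{1}{4}
  leading term y: no divisor's leading term divides it; move -\tfrac{1}{4}y to the remainder.
  leading term 1: no divisor's leading term divides it; move \tfrac{1}{4} to the remainder.
  remainder -\tfrac{1}{4}y + \tfrac{1}{4} ≠ 0; add h_6 = -\tfrac{1}{4}y + \tfrac{1}{4} to the basis.

S(f_1,h_5): lcm = xy^{2}. S = -\tfrac{9}{2}xy - \tfrac{1}{2}xz^{2} + \tfrac{3}{2}x + 3y.
  leading term xy: subtract (\tfrac{18}{7})·f_1 from -\tfrac{9}{2}xy - \tfrac{1}{2}xz^{2} + \tfrac{3}{2}x + 3y → -\tfrac{1}{2}xz^{2} - \tfrac{33}{2}x + 3y + \tfrac{27}{2}
  leading term xz^{2}: subtract (-\tfrac{1}{8}z^{2})·f_2 from -\tfrac{1}{2}xz^{2} - \tfrac{33}{2}x + 3y + \tfrac{27}{2} → -\tfrac{33}{2}x + \tfrac{1}{2}y^{2}z^{2} + \tfrac{1}{8}yz^{2} + 3y + \tfrac{1}{4}z^{4} - \tfrac{9}{8}z^{2} + \tfrac{27}{2}
  leading term x: subtract (-\tfrac{33}{8})·f_2 from -\tfrac{33}{2}x + \tfrac{1}{2}y^{2}z^{2} + \tfrac{1}{8}yz^{2} + 3y + \tfrac{1}{4}z^{4} - \tfrac{9}{8}z^{2} + \tfrac{27}{2} → \tfrac{1}{2}y^{2}z^{2} + \tfrac{33}{2}y^{2} + \tfrac{1}{8}yz^{2} + \tfrac{57}{8}y + \tfrac{1}{4}z^{4} + \tfrac{57}{8}z^{2} - \tfrac{189}{8}
  leading term y^{2}z^{2}: subtract (\tfrac{1}{8}z^{2})·h_5 from \tfrac{1}{2}y^{2}z^{2} + \tfrac{33}{2}y^{2} + \tfrac{1}{8}yz^{2} + \tfrac{57}{8}y + \tfrac{1}{4}z^{4} + \tfrac{57}{8}z^{2} - \tfrac{189}{8} → \tfrac{33}{2}y^{2} - \tfrac{1}{8}yz^{2} + \tfrac{57}{8}y + \tfrac{63}{8}z^{2} - \tfrac{189}{8}
  leading term y^{2}: subtract (\tfrac{33}{8})·h_5 from \tfrac{33}{2}y^{2} - \tfrac{1}{8}yz^{2} + \tfrac{57}{8}y + \tfrac{63}{8}z^{2} - \tfrac{189}{8} → -\tfrac{1}{8}yz^{2} - \tfrac{9}{8}y - \tfrac{3}{8}z^{2} + \tfrac{9}{8}
  leading term yz^{2}: subtract (\tfrac{1}{2}z^{2})·h_6 from -\tfrac{1}{8}yz^{2} - \tfrac{9}{8}y - \tfrac{3}{8}z^{2} + \tfrac{9}{8} → -\tfrac{9}{8}y - \tfrac{1}{2}z^{2} + \tfrac{9}{8}
  leading term y: subtract (\tfrac{9}{2})·h_6 from -\tfrac{9}{8}y - \tfrac{1}{2}z^{2} + \tfrac{9}{8} → -\tfrac{1}{2}z^{2}
  leading term z^{2}: no divisor's leading term divides it; move -\tfrac{1}{2}z^{2} to the remainder.
  remainder -\tfrac{1}{2}z^{2} ≠ 0; add h_7 = -\tfrac{1}{2}z^{2} to the basis.

The other S-polynomials (S(f_1,h_4), S(f_2,h_4), S(f_3,h_4), S(f_2,h_5), S(f_3,h_5), S(h_4,h_5), S(f_1,h_6), S(f_2,h_6), S(f_3,h_6), S(h_4,h_6), S(h_5,h_6), S(f_1,h_7), S(f_2,h_7), S(f_3,h_7), S(h_4,h_7), S(h_5,h_7), S(h_6,h_7)) all reduce to 0 modulo the current basis, so we have a Gröbner basis.
Inter-reduce: drop elements whose leading term is divisible by another's, tail-reduce, and make monic.
Reduced Gröbner basis: {x - 1, y - 1, z^{2}}.
Label its elements g_1 = x - 1, g_2 = y - 1, g_3 = z^{2}.

Reduce p = -4xz + x + 4z modulo G:
  leading term xz: subtract (-4z)·g_1 from -4xz + x + 4z → x
  leading term x: subtract (1)·g_1 from x → 1
  leading term 1: no divisor's leading term divides it; move 1 to the remainder.
  normal form = 1.
The normal form is nonzero, so p ∉ I. Since p minus its normal form lies in I, I + (p) = I + (r) where r = 1; decide whether this ideal is the whole ring.
Here r = 1 is a nonzero constant, hence a unit: 1 ∈ I + (p), the Gröbner basis of I + (p) is {1}, and the enlarged system has no common solution — adjoining p is inconsistent.

Ideal membership is decidable via reduction modulo a Gröbner basis.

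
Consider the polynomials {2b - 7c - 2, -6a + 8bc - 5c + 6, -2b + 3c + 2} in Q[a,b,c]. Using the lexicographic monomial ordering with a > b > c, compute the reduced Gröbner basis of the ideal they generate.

G = {a - 1, b - 1, c}

f_1 = 2b - 7c - 2, LT = b.
f_2 = -6a + 8bc - 5c + 6, LT = a.
f_3 = -2b + 3c + 2, LT = b.

S(f_1,f_3): lcm = b. S = -2c.
  leading term c: no divisor's leading term divides it; move -2c to the remainder.
  remainder -2c ≠ 0; add g_4 = -2c to the basis.

The other S-polynomials (S(f_1,f_2), S(f_2,f_3), S(f_1,g_4), S(f_2,g_4), S(f_3,g_4)) all reduce to 0 modulo the current basis, so we have a Gröbner basis.
Inter-reduce: drop elements whose leading term is divisible by another's, tail-reduce, and make monic.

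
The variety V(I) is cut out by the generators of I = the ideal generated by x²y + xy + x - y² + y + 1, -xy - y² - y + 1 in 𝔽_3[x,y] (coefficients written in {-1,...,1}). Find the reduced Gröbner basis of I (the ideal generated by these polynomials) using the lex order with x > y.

G = {x - y³ - 1, y⁴ + y² - y - 1}

f_1 = x²y + xy + x - y² + y + 1, LT = x²y.
f_2 = -xy - y² - y + 1, LT = xy.

S(f_1,f_2): lcm = x²y. S = -xy² - x - y² + y + 1.
  reduce S modulo (f_1, f_2):
  remainder -x + y³ + 1 ≠ 0; add g_3 = -x + y³ + 1 to the basis.

S(f_1,g_3): lcm = x²y. S = xy⁴ - xy + x - y² + y + 1.
  reduce S modulo (f_1, f_2, g_3):
  remainder -y⁵ - y⁴ - y³ - y + 1 ≠ 0; add g_4 = -y⁵ - y⁴ - y³ - y + 1 to the basis.

S(f_2,g_3): lcm = xy. S = y⁴ + y² - y - 1.
  reduce S modulo (f_1, f_2, g_3, g_4):
  remainder y⁴ + y² - y - 1 ≠ 0; add g_5 = y⁴ + y² - y - 1 to the basis.

The other S-polynomials (S(f_1,g_4), S(f_2,g_4), S(g_3,g_4), S(f_1,g_5), S(f_2,g_5), S(g_3,g_5), S(g_4,g_5)) all reduce to 0 modulo the current basis, so we have a Gröbner basis.
Inter-reduce: drop elements whose leading term is divisible by another's, tail-reduce, and make monic.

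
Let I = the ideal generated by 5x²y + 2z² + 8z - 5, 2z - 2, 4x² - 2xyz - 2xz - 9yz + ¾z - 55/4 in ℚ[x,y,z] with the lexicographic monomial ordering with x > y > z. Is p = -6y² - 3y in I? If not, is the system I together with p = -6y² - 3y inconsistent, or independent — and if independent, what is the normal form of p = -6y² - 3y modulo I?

Adjoining -6y² - 3y makes the ideal the whole ring: the system is inconsistent.

First compute the reduced Gröbner basis of I by Buchberger's algorithm.
f_1 = 5x²y + 2z² + 8z - 5, LT = x²y.
f_2 = 2z - 2, LT = z.
f_3 = 4x² - 2xyz - 2xz - 9yz + ¾z - 55/4, LT = x².

S(f_1,f_3): lcm = x²y. S = ½xy²z + ½xyz + 9/4y²z - 3/16yz + 55/16y + ⅖z² + 8/5z - 1.
  leading term xy²z: subtract (¼xy²)·f_2 from ½xy²z + ½xyz + 9/4y²z - 3/16yz + 55/16y + ⅖z² + 8/5z - 1 → ½xy² + ½xyz + 9/4y²z - 3/16yz + 55/16y + ⅖z² + 8/5z - 1
  leading term xy²: no divisor's leading term divides it; move ½xy² to the remainder.
  leading term xyz: subtract (¼xy)·f_2 from ½xyz + 9/4y²z - 3/16yz + 55/16y + ⅖z² + 8/5z - 1 → ½xy + 9/4y²z - 3/16yz + 55/16y + ⅖z² + 8/5z - 1
  leading term xy: no divisor's leading term divides it; move ½xy to the remainder.
  leading term y²z: subtract (9/8y²)·f_2 from 9/4y²z - 3/16yz + 55/16y + ⅖z² + 8/5z - 1 → 9/4y² - 3/16yz + 55/16y + ⅖z² + 8/5z - 1
  leading term y²: no divisor's leading term divides it; move 9/4y² to the remainder.
  leading term yz: subtract (-3/32y)·f_2 from -3/16yz + 55/16y + ⅖z² + 8/5z - 1 → 13/4y + ⅖z² + 8/5z - 1
  leading term y: no divisor's leading term divides it; move 13/4y to the remainder.
  leading term z²: subtract (⅕z)·f_2 from ⅖z² + 8/5z - 1 → 2z - 1
  leading term z: subtract (1)·f_2 from 2z - 1 → 1
  leading term 1: no divisor's leading term divides it; move 1 to the remainder.
  remainder ½xy² + ½xy + 9/4y² + 13/4y + 1 ≠ 0; add h_4 = ½xy² + ½xy + 9/4y² + 13/4y + 1 to the basis.

S(f_1,h_4): lcm = x²y². S = -x²y - 9/2xy² - 13/2xy - 2x + ⅖yz² + 8/5yz - y.
  leading term x²y: subtract (-⅕)·f_1 from -x²y - 9/2xy² - 13/2xy - 2x + ⅖yz² + 8/5yz - y → -9/2xy² - 13/2xy - 2x + ⅖yz² + 8/5yz - y + ⅖z² + 8/5z - 1
  leading term xy²: subtract (-9)·h_4 from -9/2xy² - 13/2xy - 2x + ⅖yz² + 8/5yz - y + ⅖z² + 8/5z - 1 → -2xy - 2x + 81/4y² + ⅖yz² + 8/5yz + 113/4y + ⅖z² + 8/5z + 8
  leading term xy: no divisor's leading term divides it; move -2xy to the remainder.
  leading term x: no divisor's leading term divides it; move -2x to the remainder.
  leading term y²: no divisor's leading term divides it; move 81/4y² to the remainder.
  leading term yz²: subtract (⅕yz)·f_2 from ⅖yz² + 8/5yz + 113/4y + ⅖z² + 8/5z + 8 → 2yz + 113/4y + ⅖z² + 8/5z + 8
  leading term yz: subtract (y)·f_2 from 2yz + 113/4y + ⅖z² + 8/5z + 8 → 121/4y + ⅖z² + 8/5z + 8
  leading term y: no divisor's leading term divides it; move 121/4y to the remainder.
  leading term z²: subtract (⅕z)·f_2 from ⅖z² + 8/5z + 8 → 2z + 8
  leading term z: subtract (1)·f_2 from 2z + 8 → 10
  leading term 1: no divisor's leading term divides it; move 10 to the remainder.
  remainder -2xy - 2x + 81/4y² + 121/4y + 10 ≠ 0; add h_5 = -2xy - 2x + 81/4y² + 121/4y + 10 to the basis.

S(h_4,h_5): lcm = xy². S = 81/8y³ + 157/8y² + 23/2y + 2.
  leading term y³: no divisor's leading term divides it; move 81/8y³ to the remainder.
  leading term y²: no divisor's leading term divides it; move 157/8y² to the remainder.
  leading term y: no divisor's leading term divides it; move 23/2y to the remainder.
  leading term 1: no divisor's leading term divides it; move 2 to the remainder.
  remainder 81/8y³ + 157/8y² + 23/2y + 2 ≠ 0; add h_6 = 81/8y³ + 157/8y² + 23/2y + 2 to the basis.

The other S-polynomials (S(f_1,f_2), S(f_2,f_3), S(f_2,h_4), S(f_3,h_4), S(f_1,h_5), S(f_2,h_5), S(f_3,h_5), S(f_1,h_6), S(f_2,h_6), S(f_3,h_6), S(h_4,h_6), S(h_5,h_6)) all reduce to 0 modulo the current basis, so we have a Gröbner basis.
Inter-reduce: drop elements whose leading term is divisible by another's, tail-reduce, and make monic.
Reduced Gröbner basis: {x² - 81/16y² - 157/16y - 23/4, xy + x - 81/8y² - 121/8y - 5, y³ + 157/81y² + 92/81y + 16/81, z - 1}.
Label its elements g_1 = x² - 81/16y² - 157/16y - 23/4, g_2 = xy + x - 81/8y² - 121/8y - 5, g_3 = y³ + 157/81y² + 92/81y + 16/81, g_4 = z - 1.

Reduce p = -6y² - 3y modulo G:
  leading term y²: no divisor's leading term divides it; move -6y² to the remainder.
  leading term y: no divisor's leading term divides it; move -3y to the remainder.
  normal form = -6y² - 3y.
The normal form is nonzero, so p ∉ I. Since p minus its normal form lies in I, I + (p) = I + (r) where r = -6y² - 3y; decide whether this ideal is the whole ring.
Run Buchberger on G together with r (pairs among the g_i already reduce to 0 since G is a Gröbner basis):
g_1 = x² - 81/16y² - 157/16y - 23/4, LT = x².
g_2 = xy + x - 81/8y² - 121/8y - 5, LT = xy.
g_3 = y³ + 157/81y² + 92/81y + 16/81, LT = y³.
g_4 = z - 1, LT = z.
r = -6y² - 3y, LT = y².

S(g_2,r): lcm = xy². S = ½xy - 81/8y³ - 121/8y² - 5y.
  leading term xy: subtract (½)·g_2 from ½xy - 81/8y³ - 121/8y² - 5y → -½x - 81/8y³ - 161/16y² + 41/16y + 5/2
  leading term x: no divisor's leading term divides it; move -½x to the remainder.
  leading term y³: subtract (-81/8)·g_3 from -81/8y³ - 161/16y² + 41/16y + 5/2 → 153/16y² + 225/16y + 9/2
  leading term y²: subtract (-51/32)·r from 153/16y² + 225/16y + 9/2 → 297/32y + 9/2
  leading term y: no divisor's leading term divides it; move 297/32y to the remainder.
  leading term 1: no divisor's leading term divides it; move 9/2 to the remainder.
  remainder -½x + 297/32y + 9/2 ≠ 0; add m_6 = -½x + 297/32y + 9/2 to the basis.

S(g_3,r): lcm = y³. S = 233/162y² + 92/81y + 16/81.
  leading term y²: subtract (-233/972)·r from 233/162y² + 92/81y + 16/81 → 5/12y + 16/81
  leading term y: no divisor's leading term divides it; move 5/12y to the remainder.
  leading term 1: no divisor's leading term divides it; move 16/81 to the remainder.
  remainder 5/12y + 16/81 ≠ 0; add m_7 = 5/12y + 16/81 to the basis.

S(g_1,m_6): lcm = x². S = 297/16xy + 9x - 81/16y² - 157/16y - 23/4.
  leading term xy: subtract (297/16)·g_2 from 297/16xy + 9x - 81/16y² - 157/16y - 23/4 → -153/16x + 23409/128y² + 34681/128y + 1393/16
  leading term x: subtract (153/8)·m_6 from -153/16x + 23409/128y² + 34681/128y + 1393/16 → 23409/128y² + 23921/256y + 1
  leading term y²: subtract (-7803/256)·r from 23409/128y² + 23921/256y + 1 → 2y + 1
  leading term y: subtract (24/5)·m_7 from 2y + 1 → 7/135
  leading term 1: no divisor's leading term divides it; move 7/135 to the remainder.
  remainder 7/135 ≠ 0; add m_8 = 7/135 to the basis.

The other S-polynomials (S(g_1,g_2), S(g_1,g_3), S(g_1,g_4), S(g_1,r), S(g_2,g_3), S(g_2,g_4), S(g_3,g_4), S(g_4,r), S(g_2,m_6), S(g_3,m_6), S(g_4,m_6), S(r,m_6), S(g_1,m_7), S(g_2,m_7), S(g_3,m_7), S(g_4,m_7), S(r,m_7), S(m_6,m_7), S(g_1,m_8), S(g_2,m_8), S(g_3,m_8), S(g_4,m_8), S(r,m_8), S(m_6,m_8), S(m_7,m_8)) all reduce to 0 modulo the current basis, so we have a Gröbner basis.
Inter-reduce: drop elements whose leading term is divisible by another's, tail-reduce, and make monic.
Reduced Gröbner basis: {1}.
The reduced Gröbner basis of I + (p) is {1}: the ideal is the whole ring, so the enlarged system has no common solution — adjoining p is inconsistent.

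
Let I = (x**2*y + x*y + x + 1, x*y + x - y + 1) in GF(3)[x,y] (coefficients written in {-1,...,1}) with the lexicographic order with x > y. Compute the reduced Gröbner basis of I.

G = {x + y**2 - y + 1, y**3 + y}

f_1 = x**2*y + x*y + x + 1, LT = x**2*y.
f_2 = x*y + x - y + 1, LT = x*y.

S(f_1,f_2): lcm = x**2*y. S = -x**2 - x*y + 1.
  leading term x**2: no divisor's leading term divides it; move -x**2 to the remainder.
  leading term x*y: subtract (-1)·f_2 from -x*y + 1 → x - y - 1
  leading term x: no divisor's leading term divides it; move x to the remainder.
  leading term y: no divisor's leading term divides it; move -y to the remainder.
  leading term 1: no divisor's leading term divides it; move -1 to the remainder.
  remainder -x**2 + x - y - 1 ≠ 0; add g_3 = -x**2 + x - y - 1 to the basis.

S(f_1,g_3): lcm = x**2*y. S = -x*y + x - y**2 - y + 1.
  leading term x*y: subtract (-1)·f_2 from -x*y + x - y**2 - y + 1 → -x - y**2 + y - 1
  leading term x: no divisor's leading term divides it; move -x to the remainder.
  leading term y**2: no divisor's leading term divides it; move -y**2 to the remainder.
  leading term y: no divisor's leading term divides it; move y to the remainder.
  leading term 1: no divisor's leading term divides it; move -1 to the remainder.
  remainder -x - y**2 + y - 1 ≠ 0; add g_4 = -x - y**2 + y - 1 to the basis.

S(f_2,g_3): lcm = x**2*y. S = x**2 + x - y**2 - y.
  leading term x**2: subtract (-1)·g_3 from x**2 + x - y**2 - y → -x - y**2 + y - 1
  leading term x: subtract (1)·g_4 from -x - y**2 + y - 1 → 0
  remainder 0.

S(f_1,g_4): lcm = x**2*y. S = -x*y**3 + x*y**2 + x + 1.
  leading term x*y**3: subtract (-y**2)·f_2 from -x*y**3 + x*y**2 + x + 1 → -x*y**2 + x - y**3 + y**2 + 1
  leading term x*y**2: subtract (-y)·f_2 from -x*y**2 + x - y**3 + y**2 + 1 → x*y + x - y**3 + y + 1
  leading term x*y: subtract (1)·f_2 from x*y + x - y**3 + y + 1 → -y**3 - y
  leading term y**3: no divisor's leading term divides it; move -y**3 to the remainder.
  leading term y: no divisor's leading term divides it; move -y to the remainder.
  remainder -y**3 - y ≠ 0; add g_5 = -y**3 - y to the basis.

S(f_2,g_4): lcm = x*y. S = x - y**3 + y**2 + y + 1.
  leading term x: subtract (-1)·g_4 from x - y**3 + y**2 + y + 1 → -y**3 - y
  leading term y**3: subtract (1)·g_5 from -y**3 - y → 0
  remainder 0.

S(g_3,g_4): lcm = x**2. S = -x*y**2 + x*y + x + y + 1.
  leading term x*y**2: subtract (-y)·f_2 from -x*y**2 + x*y + x + y + 1 → -x*y + x - y**2 - y + 1
  leading term x*y: subtract (-1)·f_2 from -x*y + x - y**2 - y + 1 → -x - y**2 + y - 1
  leading term x: subtract (1)·g_4 from -x - y**2 + y - 1 → 0
  remainder 0.

S(f_1,g_5): lcm = x**2*y**3. S = -x**2*y + x*y**3 + x*y**2 + y**2.
  leading term x**2*y: subtract (-1)·f_1 from -x**2*y + x*y**3 + x*y**2 + y**2 → x*y**3 + x*y**2 + x*y + x + y**2 + 1
  leading term x*y**3: subtract (y**2)·f_2 from x*y**3 + x*y**2 + x*y + x + y**2 + 1 → x*y + x + y**3 + 1
  leading term x*y: subtract (1)·f_2 from x*y + x + y**3 + 1 → y**3 + y
  leading term y**3: subtract (-1)·g_5 from y**3 + y → 0
  remainder 0.

S(f_2,g_5): lcm = x*y**3. S = x*y**2 - x*y - y**3 + y**2.
  leading term x*y**2: subtract (y)·f_2 from x*y**2 - x*y - y**3 + y**2 → x*y - y**3 - y**2 - y
  leading term x*y: subtract (1)·f_2 from x*y - y**3 - y**2 - y → -x - y**3 - y**2 - 1
  leading term x: subtract (1)·g_4 from -x - y**3 - y**2 - 1 → -y**3 - y
  leading term y**3: subtract (1)·g_5 from -y**3 - y → 0
  remainder 0.

S(g_3,g_5): leading monomials are coprime, so the S-polynomial reduces to 0 (Buchberger's first criterion).
S(g_4,g_5): leading monomials are coprime, so the S-polynomial reduces to 0 (Buchberger's first criterion).
Every S-polynomial of the final basis reduces to 0, so we have a Gröbner basis.
Inter-reduce: drop elements whose leading term is divisible by another's, tail-reduce, and make monic.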